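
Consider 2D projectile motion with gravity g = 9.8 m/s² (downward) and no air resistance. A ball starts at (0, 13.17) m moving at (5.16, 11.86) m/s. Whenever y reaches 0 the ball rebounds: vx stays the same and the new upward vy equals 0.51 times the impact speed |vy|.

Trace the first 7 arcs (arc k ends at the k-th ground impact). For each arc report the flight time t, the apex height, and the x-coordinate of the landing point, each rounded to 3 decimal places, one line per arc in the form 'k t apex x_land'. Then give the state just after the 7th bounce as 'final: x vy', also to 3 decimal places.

Arc 1: start y=13.170, vy=11.860 → t=3.248, apex=20.347, x_land=16.759, impact vy=-19.970
  bounce: vy ← 0.51·19.970 = 10.185
Arc 2: start y=0.000, vy=10.185 → t=2.078, apex=5.292, x_land=27.484, impact vy=-10.185
  bounce: vy ← 0.51·10.185 = 5.194
Arc 3: start y=0.000, vy=5.194 → t=1.060, apex=1.376, x_land=32.954, impact vy=-5.194
  bounce: vy ← 0.51·5.194 = 2.649
Arc 4: start y=0.000, vy=2.649 → t=0.541, apex=0.358, x_land=35.744, impact vy=-2.649
  bounce: vy ← 0.51·2.649 = 1.351
Arc 5: start y=0.000, vy=1.351 → t=0.276, apex=0.093, x_land=37.166, impact vy=-1.351
  bounce: vy ← 0.51·1.351 = 0.689
Arc 6: start y=0.000, vy=0.689 → t=0.141, apex=0.024, x_land=37.892, impact vy=-0.689
  bounce: vy ← 0.51·0.689 = 0.351
Arc 7: start y=0.000, vy=0.351 → t=0.072, apex=0.006, x_land=38.262, impact vy=-0.351
  bounce: vy ← 0.51·0.351 = 0.179

1 3.248 20.347 16.759
2 2.078 5.292 27.484
3 1.060 1.376 32.954
4 0.541 0.358 35.744
5 0.276 0.093 37.166
6 0.141 0.024 37.892
7 0.072 0.006 38.262
final: 38.262 0.179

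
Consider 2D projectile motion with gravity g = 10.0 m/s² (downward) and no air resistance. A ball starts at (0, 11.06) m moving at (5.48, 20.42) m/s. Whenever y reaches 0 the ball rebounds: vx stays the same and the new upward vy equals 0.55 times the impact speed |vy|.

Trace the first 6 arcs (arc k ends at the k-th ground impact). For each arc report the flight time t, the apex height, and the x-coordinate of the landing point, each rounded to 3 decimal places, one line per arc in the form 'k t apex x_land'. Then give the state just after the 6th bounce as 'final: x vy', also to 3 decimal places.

Arc 1: start y=11.060, vy=20.420 → t=4.568, apex=31.909, x_land=25.034, impact vy=-25.262
  bounce: vy ← 0.55·25.262 = 13.894
Arc 2: start y=0.000, vy=13.894 → t=2.779, apex=9.652, x_land=40.262, impact vy=-13.894
  bounce: vy ← 0.55·13.894 = 7.642
Arc 3: start y=0.000, vy=7.642 → t=1.528, apex=2.920, x_land=48.637, impact vy=-7.642
  bounce: vy ← 0.55·7.642 = 4.203
Arc 4: start y=0.000, vy=4.203 → t=0.841, apex=0.883, x_land=53.244, impact vy=-4.203
  bounce: vy ← 0.55·4.203 = 2.312
Arc 5: start y=0.000, vy=2.312 → t=0.462, apex=0.267, x_land=55.777, impact vy=-2.312
  bounce: vy ← 0.55·2.312 = 1.271
Arc 6: start y=0.000, vy=1.271 → t=0.254, apex=0.081, x_land=57.171, impact vy=-1.271
  bounce: vy ← 0.55·1.271 = 0.699

1 4.568 31.909 25.034
2 2.779 9.652 40.262
3 1.528 2.920 48.637
4 0.841 0.883 53.244
5 0.462 0.267 55.777
6 0.254 0.081 57.171
final: 57.171 0.699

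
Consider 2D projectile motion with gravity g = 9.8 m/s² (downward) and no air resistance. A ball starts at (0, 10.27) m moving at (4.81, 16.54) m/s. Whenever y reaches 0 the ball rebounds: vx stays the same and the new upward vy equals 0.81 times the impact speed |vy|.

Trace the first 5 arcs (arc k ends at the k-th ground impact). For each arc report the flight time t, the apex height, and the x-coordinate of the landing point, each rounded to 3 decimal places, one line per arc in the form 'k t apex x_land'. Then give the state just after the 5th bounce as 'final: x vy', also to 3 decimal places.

1 3.911 24.228 18.814
2 3.602 15.896 36.140
3 2.918 10.429 50.175
4 2.363 6.843 61.543
5 1.914 4.489 70.751
final: 70.751 7.598

Arc 1: start y=10.270, vy=16.540 → t=3.911, apex=24.228, x_land=18.814, impact vy=-21.791
  bounce: vy ← 0.81·21.791 = 17.651
Arc 2: start y=0.000, vy=17.651 → t=3.602, apex=15.896, x_land=36.140, impact vy=-17.651
  bounce: vy ← 0.81·17.651 = 14.297
Arc 3: start y=0.000, vy=14.297 → t=2.918, apex=10.429, x_land=50.175, impact vy=-14.297
  bounce: vy ← 0.81·14.297 = 11.581
Arc 4: start y=0.000, vy=11.581 → t=2.363, apex=6.843, x_land=61.543, impact vy=-11.581
  bounce: vy ← 0.81·11.581 = 9.380
Arc 5: start y=0.000, vy=9.380 → t=1.914, apex=4.489, x_land=70.751, impact vy=-9.380
  bounce: vy ← 0.81·9.380 = 7.598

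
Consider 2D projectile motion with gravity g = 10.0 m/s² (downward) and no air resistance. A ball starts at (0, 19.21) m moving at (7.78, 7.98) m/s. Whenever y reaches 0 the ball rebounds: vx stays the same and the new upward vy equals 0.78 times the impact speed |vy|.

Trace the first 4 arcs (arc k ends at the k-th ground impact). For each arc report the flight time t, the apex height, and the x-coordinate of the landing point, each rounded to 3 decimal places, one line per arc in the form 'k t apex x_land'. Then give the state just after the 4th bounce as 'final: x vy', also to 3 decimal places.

Arc 1: start y=19.210, vy=7.980 → t=2.914, apex=22.394, x_land=22.673, impact vy=-21.163
  bounce: vy ← 0.78·21.163 = 16.507
Arc 2: start y=0.000, vy=16.507 → t=3.301, apex=13.625, x_land=48.359, impact vy=-16.507
  bounce: vy ← 0.78·16.507 = 12.876
Arc 3: start y=0.000, vy=12.876 → t=2.575, apex=8.289, x_land=68.393, impact vy=-12.876
  bounce: vy ← 0.78·12.876 = 10.043
Arc 4: start y=0.000, vy=10.043 → t=2.009, apex=5.043, x_land=84.020, impact vy=-10.043
  bounce: vy ← 0.78·10.043 = 7.834

1 2.914 22.394 22.673
2 3.301 13.625 48.359
3 2.575 8.289 68.393
4 2.009 5.043 84.020
final: 84.020 7.834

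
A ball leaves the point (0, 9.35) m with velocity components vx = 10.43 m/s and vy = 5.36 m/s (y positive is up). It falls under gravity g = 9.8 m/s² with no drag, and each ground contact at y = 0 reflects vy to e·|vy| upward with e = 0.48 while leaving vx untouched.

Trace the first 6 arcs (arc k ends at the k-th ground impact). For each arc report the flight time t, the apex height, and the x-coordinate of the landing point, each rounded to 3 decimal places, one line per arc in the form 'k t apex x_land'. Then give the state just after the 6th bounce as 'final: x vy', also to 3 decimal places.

Arc 1: start y=9.350, vy=5.360 → t=2.033, apex=10.816, x_land=21.200, impact vy=-14.560
  bounce: vy ← 0.48·14.560 = 6.989
Arc 2: start y=0.000, vy=6.989 → t=1.426, apex=2.492, x_land=36.076, impact vy=-6.989
  bounce: vy ← 0.48·6.989 = 3.355
Arc 3: start y=0.000, vy=3.355 → t=0.685, apex=0.574, x_land=43.217, impact vy=-3.355
  bounce: vy ← 0.48·3.355 = 1.610
Arc 4: start y=0.000, vy=1.610 → t=0.329, apex=0.132, x_land=46.644, impact vy=-1.610
  bounce: vy ← 0.48·1.610 = 0.773
Arc 5: start y=0.000, vy=0.773 → t=0.158, apex=0.030, x_land=48.290, impact vy=-0.773
  bounce: vy ← 0.48·0.773 = 0.371
Arc 6: start y=0.000, vy=0.371 → t=0.076, apex=0.007, x_land=49.079, impact vy=-0.371
  bounce: vy ← 0.48·0.371 = 0.178

1 2.033 10.816 21.200
2 1.426 2.492 36.076
3 0.685 0.574 43.217
4 0.329 0.132 46.644
5 0.158 0.030 48.290
6 0.076 0.007 49.079
final: 49.079 0.178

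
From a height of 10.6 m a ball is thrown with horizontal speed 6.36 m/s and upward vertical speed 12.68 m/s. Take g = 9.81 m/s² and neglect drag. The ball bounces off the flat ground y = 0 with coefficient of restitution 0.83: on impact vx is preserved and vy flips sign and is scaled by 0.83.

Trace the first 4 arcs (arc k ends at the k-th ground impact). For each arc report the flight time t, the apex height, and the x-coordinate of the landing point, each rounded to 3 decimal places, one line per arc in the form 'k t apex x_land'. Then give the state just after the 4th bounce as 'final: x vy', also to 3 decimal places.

1 3.250 18.795 20.670
2 3.249 12.948 41.337
3 2.697 8.920 58.490
4 2.239 6.145 72.727
final: 72.727 9.113

Arc 1: start y=10.600, vy=12.680 → t=3.250, apex=18.795, x_land=20.670, impact vy=-19.203
  bounce: vy ← 0.83·19.203 = 15.938
Arc 2: start y=0.000, vy=15.938 → t=3.249, apex=12.948, x_land=41.337, impact vy=-15.938
  bounce: vy ← 0.83·15.938 = 13.229
Arc 3: start y=0.000, vy=13.229 → t=2.697, apex=8.920, x_land=58.490, impact vy=-13.229
  bounce: vy ← 0.83·13.229 = 10.980
Arc 4: start y=0.000, vy=10.980 → t=2.239, apex=6.145, x_land=72.727, impact vy=-10.980
  bounce: vy ← 0.83·10.980 = 9.113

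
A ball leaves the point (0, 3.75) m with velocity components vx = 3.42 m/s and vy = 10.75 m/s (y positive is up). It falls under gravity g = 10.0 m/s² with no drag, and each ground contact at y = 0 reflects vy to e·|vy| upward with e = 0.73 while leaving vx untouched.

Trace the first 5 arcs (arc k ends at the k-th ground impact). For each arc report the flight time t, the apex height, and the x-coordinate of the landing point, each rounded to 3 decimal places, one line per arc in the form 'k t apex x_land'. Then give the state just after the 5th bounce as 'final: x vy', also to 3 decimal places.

1 2.455 9.528 8.398
2 2.015 5.078 15.290
3 1.471 2.706 20.322
4 1.074 1.442 23.995
5 0.784 0.768 26.677
final: 26.677 2.862

Arc 1: start y=3.750, vy=10.750 → t=2.455, apex=9.528, x_land=8.398, impact vy=-13.804
  bounce: vy ← 0.73·13.804 = 10.077
Arc 2: start y=0.000, vy=10.077 → t=2.015, apex=5.078, x_land=15.290, impact vy=-10.077
  bounce: vy ← 0.73·10.077 = 7.356
Arc 3: start y=0.000, vy=7.356 → t=1.471, apex=2.706, x_land=20.322, impact vy=-7.356
  bounce: vy ← 0.73·7.356 = 5.370
Arc 4: start y=0.000, vy=5.370 → t=1.074, apex=1.442, x_land=23.995, impact vy=-5.370
  bounce: vy ← 0.73·5.370 = 3.920
Arc 5: start y=0.000, vy=3.920 → t=0.784, apex=0.768, x_land=26.677, impact vy=-3.920
  bounce: vy ← 0.73·3.920 = 2.862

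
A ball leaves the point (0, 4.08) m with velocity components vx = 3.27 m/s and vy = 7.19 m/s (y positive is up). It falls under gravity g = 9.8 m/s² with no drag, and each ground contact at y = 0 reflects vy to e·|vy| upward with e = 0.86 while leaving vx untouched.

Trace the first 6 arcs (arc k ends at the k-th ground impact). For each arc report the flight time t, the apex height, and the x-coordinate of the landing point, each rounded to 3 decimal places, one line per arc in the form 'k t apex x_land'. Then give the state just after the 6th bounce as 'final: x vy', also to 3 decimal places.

Arc 1: start y=4.080, vy=7.190 → t=1.905, apex=6.718, x_land=6.228, impact vy=-11.474
  bounce: vy ← 0.86·11.474 = 9.868
Arc 2: start y=0.000, vy=9.868 → t=2.014, apex=4.968, x_land=12.813, impact vy=-9.868
  bounce: vy ← 0.86·9.868 = 8.487
Arc 3: start y=0.000, vy=8.487 → t=1.732, apex=3.675, x_land=18.477, impact vy=-8.487
  bounce: vy ← 0.86·8.487 = 7.298
Arc 4: start y=0.000, vy=7.298 → t=1.489, apex=2.718, x_land=23.347, impact vy=-7.298
  bounce: vy ← 0.86·7.298 = 6.277
Arc 5: start y=0.000, vy=6.277 → t=1.281, apex=2.010, x_land=27.536, impact vy=-6.277
  bounce: vy ← 0.86·6.277 = 5.398
Arc 6: start y=0.000, vy=5.398 → t=1.102, apex=1.487, x_land=31.138, impact vy=-5.398
  bounce: vy ← 0.86·5.398 = 4.642

1 1.905 6.718 6.228
2 2.014 4.968 12.813
3 1.732 3.675 18.477
4 1.489 2.718 23.347
5 1.281 2.010 27.536
6 1.102 1.487 31.138
final: 31.138 4.642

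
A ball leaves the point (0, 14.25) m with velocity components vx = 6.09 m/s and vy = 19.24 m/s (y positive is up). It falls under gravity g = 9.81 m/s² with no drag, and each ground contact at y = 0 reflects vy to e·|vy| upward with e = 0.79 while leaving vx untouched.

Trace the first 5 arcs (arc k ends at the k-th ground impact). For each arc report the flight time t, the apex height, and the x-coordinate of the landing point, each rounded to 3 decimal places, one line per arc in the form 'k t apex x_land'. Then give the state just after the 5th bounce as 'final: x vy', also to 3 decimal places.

1 4.560 33.117 27.768
2 4.105 20.669 52.771
3 3.243 12.899 72.523
4 2.562 8.050 88.127
5 2.024 5.024 100.454
final: 100.454 7.844

Arc 1: start y=14.250, vy=19.240 → t=4.560, apex=33.117, x_land=27.768, impact vy=-25.490
  bounce: vy ← 0.79·25.490 = 20.137
Arc 2: start y=0.000, vy=20.137 → t=4.105, apex=20.669, x_land=52.771, impact vy=-20.137
  bounce: vy ← 0.79·20.137 = 15.909
Arc 3: start y=0.000, vy=15.909 → t=3.243, apex=12.899, x_land=72.523, impact vy=-15.909
  bounce: vy ← 0.79·15.909 = 12.568
Arc 4: start y=0.000, vy=12.568 → t=2.562, apex=8.050, x_land=88.127, impact vy=-12.568
  bounce: vy ← 0.79·12.568 = 9.929
Arc 5: start y=0.000, vy=9.929 → t=2.024, apex=5.024, x_land=100.454, impact vy=-9.929
  bounce: vy ← 0.79·9.929 = 7.844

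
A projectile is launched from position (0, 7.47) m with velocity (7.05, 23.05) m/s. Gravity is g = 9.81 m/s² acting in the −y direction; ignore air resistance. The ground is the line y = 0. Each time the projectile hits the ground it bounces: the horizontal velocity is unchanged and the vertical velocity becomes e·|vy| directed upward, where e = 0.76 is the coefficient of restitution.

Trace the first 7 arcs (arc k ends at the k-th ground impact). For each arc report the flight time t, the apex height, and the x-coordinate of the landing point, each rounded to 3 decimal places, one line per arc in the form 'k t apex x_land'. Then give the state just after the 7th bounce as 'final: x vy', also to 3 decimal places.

Arc 1: start y=7.470, vy=23.050 → t=5.004, apex=34.550, x_land=35.276, impact vy=-26.036
  bounce: vy ← 0.76·26.036 = 19.787
Arc 2: start y=0.000, vy=19.787 → t=4.034, apex=19.956, x_land=63.716, impact vy=-19.787
  bounce: vy ← 0.76·19.787 = 15.038
Arc 3: start y=0.000, vy=15.038 → t=3.066, apex=11.527, x_land=85.331, impact vy=-15.038
  bounce: vy ← 0.76·15.038 = 11.429
Arc 4: start y=0.000, vy=11.429 → t=2.330, apex=6.658, x_land=101.758, impact vy=-11.429
  bounce: vy ← 0.76·11.429 = 8.686
Arc 5: start y=0.000, vy=8.686 → t=1.771, apex=3.845, x_land=114.243, impact vy=-8.686
  bounce: vy ← 0.76·8.686 = 6.601
Arc 6: start y=0.000, vy=6.601 → t=1.346, apex=2.221, x_land=123.731, impact vy=-6.601
  bounce: vy ← 0.76·6.601 = 5.017
Arc 7: start y=0.000, vy=5.017 → t=1.023, apex=1.283, x_land=130.942, impact vy=-5.017
  bounce: vy ← 0.76·5.017 = 3.813

1 5.004 34.550 35.276
2 4.034 19.956 63.716
3 3.066 11.527 85.331
4 2.330 6.658 101.758
5 1.771 3.845 114.243
6 1.346 2.221 123.731
7 1.023 1.283 130.942
final: 130.942 3.813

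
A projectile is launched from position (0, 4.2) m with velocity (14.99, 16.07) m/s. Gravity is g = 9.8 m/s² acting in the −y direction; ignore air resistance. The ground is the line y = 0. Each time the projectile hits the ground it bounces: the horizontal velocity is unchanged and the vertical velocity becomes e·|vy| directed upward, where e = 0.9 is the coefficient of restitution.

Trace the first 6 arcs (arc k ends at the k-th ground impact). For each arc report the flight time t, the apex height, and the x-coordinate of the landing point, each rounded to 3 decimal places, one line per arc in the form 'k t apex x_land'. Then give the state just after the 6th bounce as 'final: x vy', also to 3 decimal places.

Arc 1: start y=4.200, vy=16.070 → t=3.523, apex=17.376, x_land=52.808, impact vy=-18.454
  bounce: vy ← 0.9·18.454 = 16.609
Arc 2: start y=0.000, vy=16.609 → t=3.390, apex=14.074, x_land=103.618, impact vy=-16.609
  bounce: vy ← 0.9·16.609 = 14.948
Arc 3: start y=0.000, vy=14.948 → t=3.051, apex=11.400, x_land=149.347, impact vy=-14.948
  bounce: vy ← 0.9·14.948 = 13.453
Arc 4: start y=0.000, vy=13.453 → t=2.746, apex=9.234, x_land=190.503, impact vy=-13.453
  bounce: vy ← 0.9·13.453 = 12.108
Arc 5: start y=0.000, vy=12.108 → t=2.471, apex=7.480, x_land=227.543, impact vy=-12.108
  bounce: vy ← 0.9·12.108 = 10.897
Arc 6: start y=0.000, vy=10.897 → t=2.224, apex=6.059, x_land=260.880, impact vy=-10.897
  bounce: vy ← 0.9·10.897 = 9.807

1 3.523 17.376 52.808
2 3.390 14.074 103.618
3 3.051 11.400 149.347
4 2.746 9.234 190.503
5 2.471 7.480 227.543
6 2.224 6.059 260.880
final: 260.880 9.807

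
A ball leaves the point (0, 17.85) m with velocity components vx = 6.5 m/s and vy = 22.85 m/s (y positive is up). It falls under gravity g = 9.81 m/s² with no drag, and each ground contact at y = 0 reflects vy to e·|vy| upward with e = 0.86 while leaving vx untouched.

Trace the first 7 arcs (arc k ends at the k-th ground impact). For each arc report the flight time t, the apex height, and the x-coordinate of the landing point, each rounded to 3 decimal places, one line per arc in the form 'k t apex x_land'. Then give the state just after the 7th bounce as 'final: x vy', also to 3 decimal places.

Arc 1: start y=17.850, vy=22.850 → t=5.340, apex=44.462, x_land=34.710, impact vy=-29.535
  bounce: vy ← 0.86·29.535 = 25.400
Arc 2: start y=0.000, vy=25.400 → t=5.178, apex=32.884, x_land=68.370, impact vy=-25.400
  bounce: vy ← 0.86·25.400 = 21.844
Arc 3: start y=0.000, vy=21.844 → t=4.453, apex=24.321, x_land=97.318, impact vy=-21.844
  bounce: vy ← 0.86·21.844 = 18.786
Arc 4: start y=0.000, vy=18.786 → t=3.830, apex=17.988, x_land=122.213, impact vy=-18.786
  bounce: vy ← 0.86·18.786 = 16.156
Arc 5: start y=0.000, vy=16.156 → t=3.294, apex=13.304, x_land=143.623, impact vy=-16.156
  bounce: vy ← 0.86·16.156 = 13.894
Arc 6: start y=0.000, vy=13.894 → t=2.833, apex=9.839, x_land=162.035, impact vy=-13.894
  bounce: vy ← 0.86·13.894 = 11.949
Arc 7: start y=0.000, vy=11.949 → t=2.436, apex=7.277, x_land=177.870, impact vy=-11.949
  bounce: vy ← 0.86·11.949 = 10.276

1 5.340 44.462 34.710
2 5.178 32.884 68.370
3 4.453 24.321 97.318
4 3.830 17.988 122.213
5 3.294 13.304 143.623
6 2.833 9.839 162.035
7 2.436 7.277 177.870
final: 177.870 10.276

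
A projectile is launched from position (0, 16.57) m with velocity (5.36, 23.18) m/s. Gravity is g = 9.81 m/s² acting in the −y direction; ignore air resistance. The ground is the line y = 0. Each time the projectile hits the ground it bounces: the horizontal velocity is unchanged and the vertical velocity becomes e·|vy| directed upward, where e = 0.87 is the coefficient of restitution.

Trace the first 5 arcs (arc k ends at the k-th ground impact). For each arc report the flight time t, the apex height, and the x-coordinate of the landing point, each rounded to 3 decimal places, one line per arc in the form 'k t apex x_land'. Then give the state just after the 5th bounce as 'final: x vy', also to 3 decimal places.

1 5.356 43.956 28.711
2 5.209 33.270 56.630
3 4.532 25.182 80.920
4 3.943 19.060 102.052
5 3.430 14.427 120.437
final: 120.437 14.637

Arc 1: start y=16.570, vy=23.180 → t=5.356, apex=43.956, x_land=28.711, impact vy=-29.367
  bounce: vy ← 0.87·29.367 = 25.549
Arc 2: start y=0.000, vy=25.549 → t=5.209, apex=33.270, x_land=56.630, impact vy=-25.549
  bounce: vy ← 0.87·25.549 = 22.228
Arc 3: start y=0.000, vy=22.228 → t=4.532, apex=25.182, x_land=80.920, impact vy=-22.228
  bounce: vy ← 0.87·22.228 = 19.338
Arc 4: start y=0.000, vy=19.338 → t=3.943, apex=19.060, x_land=102.052, impact vy=-19.338
  bounce: vy ← 0.87·19.338 = 16.824
Arc 5: start y=0.000, vy=16.824 → t=3.430, apex=14.427, x_land=120.437, impact vy=-16.824
  bounce: vy ← 0.87·16.824 = 14.637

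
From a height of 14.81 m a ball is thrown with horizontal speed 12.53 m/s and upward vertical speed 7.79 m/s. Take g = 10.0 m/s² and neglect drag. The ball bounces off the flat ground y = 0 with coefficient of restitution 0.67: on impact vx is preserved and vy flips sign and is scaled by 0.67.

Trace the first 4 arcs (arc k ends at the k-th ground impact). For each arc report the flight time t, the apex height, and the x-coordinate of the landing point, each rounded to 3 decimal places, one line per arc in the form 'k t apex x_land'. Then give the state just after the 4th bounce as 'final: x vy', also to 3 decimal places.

Arc 1: start y=14.810, vy=7.790 → t=2.668, apex=17.844, x_land=33.432, impact vy=-18.891
  bounce: vy ← 0.67·18.891 = 12.657
Arc 2: start y=0.000, vy=12.657 → t=2.531, apex=8.010, x_land=65.151, impact vy=-12.657
  bounce: vy ← 0.67·12.657 = 8.480
Arc 3: start y=0.000, vy=8.480 → t=1.696, apex=3.596, x_land=86.402, impact vy=-8.480
  bounce: vy ← 0.67·8.480 = 5.682
Arc 4: start y=0.000, vy=5.682 → t=1.136, apex=1.614, x_land=100.641, impact vy=-5.682
  bounce: vy ← 0.67·5.682 = 3.807

1 2.668 17.844 33.432
2 2.531 8.010 65.151
3 1.696 3.596 86.402
4 1.136 1.614 100.641
final: 100.641 3.807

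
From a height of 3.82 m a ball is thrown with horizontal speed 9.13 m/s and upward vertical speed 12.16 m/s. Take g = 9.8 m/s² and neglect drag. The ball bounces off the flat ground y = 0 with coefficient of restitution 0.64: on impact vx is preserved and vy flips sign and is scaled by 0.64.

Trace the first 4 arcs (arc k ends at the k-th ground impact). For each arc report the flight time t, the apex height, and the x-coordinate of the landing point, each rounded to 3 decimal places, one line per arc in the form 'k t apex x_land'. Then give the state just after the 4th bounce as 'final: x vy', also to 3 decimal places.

Arc 1: start y=3.820, vy=12.160 → t=2.764, apex=11.364, x_land=25.233, impact vy=-14.924
  bounce: vy ← 0.64·14.924 = 9.552
Arc 2: start y=0.000, vy=9.552 → t=1.949, apex=4.655, x_land=43.030, impact vy=-9.552
  bounce: vy ← 0.64·9.552 = 6.113
Arc 3: start y=0.000, vy=6.113 → t=1.248, apex=1.907, x_land=54.420, impact vy=-6.113
  bounce: vy ← 0.64·6.113 = 3.912
Arc 4: start y=0.000, vy=3.912 → t=0.798, apex=0.781, x_land=61.710, impact vy=-3.912
  bounce: vy ← 0.64·3.912 = 2.504

1 2.764 11.364 25.233
2 1.949 4.655 43.030
3 1.248 1.907 54.420
4 0.798 0.781 61.710
final: 61.710 2.504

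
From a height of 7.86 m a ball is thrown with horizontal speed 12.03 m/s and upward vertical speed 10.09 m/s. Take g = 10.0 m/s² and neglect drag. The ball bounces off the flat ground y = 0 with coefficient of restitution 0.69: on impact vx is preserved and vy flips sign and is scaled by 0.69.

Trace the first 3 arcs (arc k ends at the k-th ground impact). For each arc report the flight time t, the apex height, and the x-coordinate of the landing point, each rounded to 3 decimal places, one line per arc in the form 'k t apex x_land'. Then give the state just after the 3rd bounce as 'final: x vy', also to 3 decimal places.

Arc 1: start y=7.860, vy=10.090 → t=2.618, apex=12.950, x_land=31.499, impact vy=-16.094
  bounce: vy ← 0.69·16.094 = 11.105
Arc 2: start y=0.000, vy=11.105 → t=2.221, apex=6.166, x_land=58.217, impact vy=-11.105
  bounce: vy ← 0.69·11.105 = 7.662
Arc 3: start y=0.000, vy=7.662 → t=1.532, apex=2.935, x_land=76.652, impact vy=-7.662
  bounce: vy ← 0.69·7.662 = 5.287

1 2.618 12.950 31.499
2 2.221 6.166 58.217
3 1.532 2.935 76.652
final: 76.652 5.287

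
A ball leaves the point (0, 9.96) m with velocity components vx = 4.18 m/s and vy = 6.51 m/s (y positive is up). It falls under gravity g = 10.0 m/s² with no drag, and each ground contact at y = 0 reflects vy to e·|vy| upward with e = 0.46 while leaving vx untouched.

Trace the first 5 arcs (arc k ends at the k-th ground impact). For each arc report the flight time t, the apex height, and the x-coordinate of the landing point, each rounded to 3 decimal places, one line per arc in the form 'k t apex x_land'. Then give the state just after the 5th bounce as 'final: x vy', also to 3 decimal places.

1 2.205 12.079 9.218
2 1.430 2.556 15.195
3 0.658 0.541 17.945
4 0.303 0.114 19.210
5 0.139 0.024 19.791
final: 19.791 0.320

Arc 1: start y=9.960, vy=6.510 → t=2.205, apex=12.079, x_land=9.218, impact vy=-15.543
  bounce: vy ← 0.46·15.543 = 7.150
Arc 2: start y=0.000, vy=7.150 → t=1.430, apex=2.556, x_land=15.195, impact vy=-7.150
  bounce: vy ← 0.46·7.150 = 3.289
Arc 3: start y=0.000, vy=3.289 → t=0.658, apex=0.541, x_land=17.945, impact vy=-3.289
  bounce: vy ← 0.46·3.289 = 1.513
Arc 4: start y=0.000, vy=1.513 → t=0.303, apex=0.114, x_land=19.210, impact vy=-1.513
  bounce: vy ← 0.46·1.513 = 0.696
Arc 5: start y=0.000, vy=0.696 → t=0.139, apex=0.024, x_land=19.791, impact vy=-0.696
  bounce: vy ← 0.46·0.696 = 0.320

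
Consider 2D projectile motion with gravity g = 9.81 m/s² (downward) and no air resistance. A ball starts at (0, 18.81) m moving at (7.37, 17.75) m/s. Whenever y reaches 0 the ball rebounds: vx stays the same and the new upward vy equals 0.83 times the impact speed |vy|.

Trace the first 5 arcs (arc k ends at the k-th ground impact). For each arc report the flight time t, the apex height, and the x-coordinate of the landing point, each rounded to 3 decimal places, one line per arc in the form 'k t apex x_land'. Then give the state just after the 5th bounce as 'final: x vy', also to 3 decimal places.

Arc 1: start y=18.810, vy=17.750 → t=4.476, apex=34.868, x_land=32.985, impact vy=-26.156
  bounce: vy ← 0.83·26.156 = 21.709
Arc 2: start y=0.000, vy=21.709 → t=4.426, apex=24.021, x_land=65.604, impact vy=-21.709
  bounce: vy ← 0.83·21.709 = 18.019
Arc 3: start y=0.000, vy=18.019 → t=3.674, apex=16.548, x_land=92.678, impact vy=-18.019
  bounce: vy ← 0.83·18.019 = 14.955
Arc 4: start y=0.000, vy=14.955 → t=3.049, apex=11.400, x_land=115.149, impact vy=-14.955
  bounce: vy ← 0.83·14.955 = 12.413
Arc 5: start y=0.000, vy=12.413 → t=2.531, apex=7.853, x_land=133.800, impact vy=-12.413
  bounce: vy ← 0.83·12.413 = 10.303

1 4.476 34.868 32.985
2 4.426 24.021 65.604
3 3.674 16.548 92.678
4 3.049 11.400 115.149
5 2.531 7.853 133.800
final: 133.800 10.303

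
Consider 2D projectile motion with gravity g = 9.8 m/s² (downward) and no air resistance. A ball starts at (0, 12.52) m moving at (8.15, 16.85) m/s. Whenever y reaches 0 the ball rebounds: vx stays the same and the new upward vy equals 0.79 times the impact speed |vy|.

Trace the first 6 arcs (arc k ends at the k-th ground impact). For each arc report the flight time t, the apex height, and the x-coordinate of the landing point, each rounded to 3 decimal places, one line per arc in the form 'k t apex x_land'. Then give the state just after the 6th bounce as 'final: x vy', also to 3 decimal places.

Arc 1: start y=12.520, vy=16.850 → t=4.067, apex=27.006, x_land=33.146, impact vy=-23.007
  bounce: vy ← 0.79·23.007 = 18.175
Arc 2: start y=0.000, vy=18.175 → t=3.709, apex=16.854, x_land=63.377, impact vy=-18.175
  bounce: vy ← 0.79·18.175 = 14.359
Arc 3: start y=0.000, vy=14.359 → t=2.930, apex=10.519, x_land=87.259, impact vy=-14.359
  bounce: vy ← 0.79·14.359 = 11.343
Arc 4: start y=0.000, vy=11.343 → t=2.315, apex=6.565, x_land=106.126, impact vy=-11.343
  bounce: vy ← 0.79·11.343 = 8.961
Arc 5: start y=0.000, vy=8.961 → t=1.829, apex=4.097, x_land=121.031, impact vy=-8.961
  bounce: vy ← 0.79·8.961 = 7.079
Arc 6: start y=0.000, vy=7.079 → t=1.445, apex=2.557, x_land=132.805, impact vy=-7.079
  bounce: vy ← 0.79·7.079 = 5.593

1 4.067 27.006 33.146
2 3.709 16.854 63.377
3 2.930 10.519 87.259
4 2.315 6.565 106.126
5 1.829 4.097 121.031
6 1.445 2.557 132.805
final: 132.805 5.593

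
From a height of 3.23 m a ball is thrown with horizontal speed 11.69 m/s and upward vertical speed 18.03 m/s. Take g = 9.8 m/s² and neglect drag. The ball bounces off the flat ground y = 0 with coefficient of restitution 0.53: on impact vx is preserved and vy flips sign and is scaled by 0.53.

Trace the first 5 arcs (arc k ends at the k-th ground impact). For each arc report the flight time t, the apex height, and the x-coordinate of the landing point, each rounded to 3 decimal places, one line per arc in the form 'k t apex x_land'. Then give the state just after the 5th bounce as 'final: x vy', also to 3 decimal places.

Arc 1: start y=3.230, vy=18.030 → t=3.851, apex=19.816, x_land=45.016, impact vy=-19.708
  bounce: vy ← 0.53·19.708 = 10.445
Arc 2: start y=0.000, vy=10.445 → t=2.132, apex=5.566, x_land=69.934, impact vy=-10.445
  bounce: vy ← 0.53·10.445 = 5.536
Arc 3: start y=0.000, vy=5.536 → t=1.130, apex=1.564, x_land=83.141, impact vy=-5.536
  bounce: vy ← 0.53·5.536 = 2.934
Arc 4: start y=0.000, vy=2.934 → t=0.599, apex=0.439, x_land=90.141, impact vy=-2.934
  bounce: vy ← 0.53·2.934 = 1.555
Arc 5: start y=0.000, vy=1.555 → t=0.317, apex=0.123, x_land=93.851, impact vy=-1.555
  bounce: vy ← 0.53·1.555 = 0.824

1 3.851 19.816 45.016
2 2.132 5.566 69.934
3 1.130 1.564 83.141
4 0.599 0.439 90.141
5 0.317 0.123 93.851
final: 93.851 0.824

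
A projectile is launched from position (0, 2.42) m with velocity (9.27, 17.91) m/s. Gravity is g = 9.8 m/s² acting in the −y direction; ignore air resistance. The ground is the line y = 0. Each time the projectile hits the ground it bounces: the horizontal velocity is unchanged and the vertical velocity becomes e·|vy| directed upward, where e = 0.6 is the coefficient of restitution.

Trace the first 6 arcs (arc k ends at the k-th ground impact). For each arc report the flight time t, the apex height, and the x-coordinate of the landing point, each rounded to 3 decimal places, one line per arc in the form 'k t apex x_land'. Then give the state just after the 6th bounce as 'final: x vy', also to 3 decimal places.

Arc 1: start y=2.420, vy=17.910 → t=3.786, apex=18.786, x_land=35.092, impact vy=-19.189
  bounce: vy ← 0.6·19.189 = 11.513
Arc 2: start y=0.000, vy=11.513 → t=2.350, apex=6.763, x_land=56.873, impact vy=-11.513
  bounce: vy ← 0.6·11.513 = 6.908
Arc 3: start y=0.000, vy=6.908 → t=1.410, apex=2.435, x_land=69.942, impact vy=-6.908
  bounce: vy ← 0.6·6.908 = 4.145
Arc 4: start y=0.000, vy=4.145 → t=0.846, apex=0.876, x_land=77.783, impact vy=-4.145
  bounce: vy ← 0.6·4.145 = 2.487
Arc 5: start y=0.000, vy=2.487 → t=0.508, apex=0.316, x_land=82.488, impact vy=-2.487
  bounce: vy ← 0.6·2.487 = 1.492
Arc 6: start y=0.000, vy=1.492 → t=0.305, apex=0.114, x_land=85.310, impact vy=-1.492
  bounce: vy ← 0.6·1.492 = 0.895

1 3.786 18.786 35.092
2 2.350 6.763 56.873
3 1.410 2.435 69.942
4 0.846 0.876 77.783
5 0.508 0.316 82.488
6 0.305 0.114 85.310
final: 85.310 0.895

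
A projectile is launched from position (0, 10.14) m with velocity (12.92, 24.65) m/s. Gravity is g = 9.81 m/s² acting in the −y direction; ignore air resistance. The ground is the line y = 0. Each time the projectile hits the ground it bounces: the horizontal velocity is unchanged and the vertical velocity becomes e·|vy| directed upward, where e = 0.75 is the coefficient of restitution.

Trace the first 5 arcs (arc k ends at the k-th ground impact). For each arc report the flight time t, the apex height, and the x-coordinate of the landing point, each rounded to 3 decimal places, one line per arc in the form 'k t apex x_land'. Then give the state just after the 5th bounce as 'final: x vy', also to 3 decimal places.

1 5.408 41.110 69.868
2 4.343 23.124 125.974
3 3.257 13.007 168.053
4 2.443 7.317 199.612
5 1.832 4.116 223.282
final: 223.282 6.739

Arc 1: start y=10.140, vy=24.650 → t=5.408, apex=41.110, x_land=69.868, impact vy=-28.400
  bounce: vy ← 0.75·28.400 = 21.300
Arc 2: start y=0.000, vy=21.300 → t=4.343, apex=23.124, x_land=125.974, impact vy=-21.300
  bounce: vy ← 0.75·21.300 = 15.975
Arc 3: start y=0.000, vy=15.975 → t=3.257, apex=13.007, x_land=168.053, impact vy=-15.975
  bounce: vy ← 0.75·15.975 = 11.981
Arc 4: start y=0.000, vy=11.981 → t=2.443, apex=7.317, x_land=199.612, impact vy=-11.981
  bounce: vy ← 0.75·11.981 = 8.986
Arc 5: start y=0.000, vy=8.986 → t=1.832, apex=4.116, x_land=223.282, impact vy=-8.986
  bounce: vy ← 0.75·8.986 = 6.739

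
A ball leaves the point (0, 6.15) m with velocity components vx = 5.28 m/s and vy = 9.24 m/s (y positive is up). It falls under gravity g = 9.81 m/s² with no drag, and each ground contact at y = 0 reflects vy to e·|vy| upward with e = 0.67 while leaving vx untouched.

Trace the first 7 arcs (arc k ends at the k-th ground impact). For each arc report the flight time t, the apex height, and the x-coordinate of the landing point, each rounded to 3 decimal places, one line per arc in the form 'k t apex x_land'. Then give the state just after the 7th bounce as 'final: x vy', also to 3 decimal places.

1 2.405 10.502 12.699
2 1.961 4.714 23.051
3 1.314 2.116 29.988
4 0.880 0.950 34.635
5 0.590 0.426 37.749
6 0.395 0.191 39.835
7 0.265 0.086 41.232
final: 41.232 0.870

Arc 1: start y=6.150, vy=9.240 → t=2.405, apex=10.502, x_land=12.699, impact vy=-14.354
  bounce: vy ← 0.67·14.354 = 9.617
Arc 2: start y=0.000, vy=9.617 → t=1.961, apex=4.714, x_land=23.051, impact vy=-9.617
  bounce: vy ← 0.67·9.617 = 6.444
Arc 3: start y=0.000, vy=6.444 → t=1.314, apex=2.116, x_land=29.988, impact vy=-6.444
  bounce: vy ← 0.67·6.444 = 4.317
Arc 4: start y=0.000, vy=4.317 → t=0.880, apex=0.950, x_land=34.635, impact vy=-4.317
  bounce: vy ← 0.67·4.317 = 2.893
Arc 5: start y=0.000, vy=2.893 → t=0.590, apex=0.426, x_land=37.749, impact vy=-2.893
  bounce: vy ← 0.67·2.893 = 1.938
Arc 6: start y=0.000, vy=1.938 → t=0.395, apex=0.191, x_land=39.835, impact vy=-1.938
  bounce: vy ← 0.67·1.938 = 1.298
Arc 7: start y=0.000, vy=1.298 → t=0.265, apex=0.086, x_land=41.232, impact vy=-1.298
  bounce: vy ← 0.67·1.298 = 0.870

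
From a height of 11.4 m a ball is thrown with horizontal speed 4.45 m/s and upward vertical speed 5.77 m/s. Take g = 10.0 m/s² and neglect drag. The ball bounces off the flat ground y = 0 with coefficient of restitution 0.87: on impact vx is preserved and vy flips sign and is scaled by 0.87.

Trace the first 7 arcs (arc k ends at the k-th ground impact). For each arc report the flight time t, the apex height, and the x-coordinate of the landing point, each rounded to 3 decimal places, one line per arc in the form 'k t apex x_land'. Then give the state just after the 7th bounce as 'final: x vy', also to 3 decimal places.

1 2.193 13.065 9.761
2 2.813 9.889 22.277
3 2.447 7.485 33.166
4 2.129 5.665 42.640
5 1.852 4.288 50.882
6 1.611 3.246 58.052
7 1.402 2.457 64.291
final: 64.291 6.098

Arc 1: start y=11.400, vy=5.770 → t=2.193, apex=13.065, x_land=9.761, impact vy=-16.165
  bounce: vy ← 0.87·16.165 = 14.063
Arc 2: start y=0.000, vy=14.063 → t=2.813, apex=9.889, x_land=22.277, impact vy=-14.063
  bounce: vy ← 0.87·14.063 = 12.235
Arc 3: start y=0.000, vy=12.235 → t=2.447, apex=7.485, x_land=33.166, impact vy=-12.235
  bounce: vy ← 0.87·12.235 = 10.644
Arc 4: start y=0.000, vy=10.644 → t=2.129, apex=5.665, x_land=42.640, impact vy=-10.644
  bounce: vy ← 0.87·10.644 = 9.261
Arc 5: start y=0.000, vy=9.261 → t=1.852, apex=4.288, x_land=50.882, impact vy=-9.261
  bounce: vy ← 0.87·9.261 = 8.057
Arc 6: start y=0.000, vy=8.057 → t=1.611, apex=3.246, x_land=58.052, impact vy=-8.057
  bounce: vy ← 0.87·8.057 = 7.009
Arc 7: start y=0.000, vy=7.009 → t=1.402, apex=2.457, x_land=64.291, impact vy=-7.009
  bounce: vy ← 0.87·7.009 = 6.098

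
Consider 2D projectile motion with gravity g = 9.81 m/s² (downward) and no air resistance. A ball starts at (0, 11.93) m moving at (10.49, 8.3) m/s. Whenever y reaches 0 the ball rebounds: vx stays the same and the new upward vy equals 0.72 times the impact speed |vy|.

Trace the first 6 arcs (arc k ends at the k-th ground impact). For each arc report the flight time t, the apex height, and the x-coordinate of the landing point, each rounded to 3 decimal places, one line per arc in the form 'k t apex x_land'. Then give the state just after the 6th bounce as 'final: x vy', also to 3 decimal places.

Arc 1: start y=11.930, vy=8.300 → t=2.620, apex=15.441, x_land=27.487, impact vy=-17.406
  bounce: vy ← 0.72·17.406 = 12.532
Arc 2: start y=0.000, vy=12.532 → t=2.555, apex=8.005, x_land=54.289, impact vy=-12.532
  bounce: vy ← 0.72·12.532 = 9.023
Arc 3: start y=0.000, vy=9.023 → t=1.840, apex=4.150, x_land=73.586, impact vy=-9.023
  bounce: vy ← 0.72·9.023 = 6.497
Arc 4: start y=0.000, vy=6.497 → t=1.324, apex=2.151, x_land=87.480, impact vy=-6.497
  bounce: vy ← 0.72·6.497 = 4.678
Arc 5: start y=0.000, vy=4.678 → t=0.954, apex=1.115, x_land=97.484, impact vy=-4.678
  bounce: vy ← 0.72·4.678 = 3.368
Arc 6: start y=0.000, vy=3.368 → t=0.687, apex=0.578, x_land=104.686, impact vy=-3.368
  bounce: vy ← 0.72·3.368 = 2.425

1 2.620 15.441 27.487
2 2.555 8.005 54.289
3 1.840 4.150 73.586
4 1.324 2.151 87.480
5 0.954 1.115 97.484
6 0.687 0.578 104.686
final: 104.686 2.425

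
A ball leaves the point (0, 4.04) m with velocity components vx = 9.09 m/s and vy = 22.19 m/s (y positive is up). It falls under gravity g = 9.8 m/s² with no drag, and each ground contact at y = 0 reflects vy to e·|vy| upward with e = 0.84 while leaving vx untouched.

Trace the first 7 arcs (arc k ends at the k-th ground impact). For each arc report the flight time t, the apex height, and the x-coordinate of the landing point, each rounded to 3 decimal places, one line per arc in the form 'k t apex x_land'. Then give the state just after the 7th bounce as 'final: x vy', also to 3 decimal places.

1 4.704 29.162 42.758
2 4.098 20.577 80.013
3 3.443 14.519 111.307
4 2.892 10.245 137.595
5 2.429 7.229 159.676
6 2.041 5.101 178.224
7 1.714 3.599 193.805
final: 193.805 7.055

Arc 1: start y=4.040, vy=22.190 → t=4.704, apex=29.162, x_land=42.758, impact vy=-23.908
  bounce: vy ← 0.84·23.908 = 20.083
Arc 2: start y=0.000, vy=20.083 → t=4.098, apex=20.577, x_land=80.013, impact vy=-20.083
  bounce: vy ← 0.84·20.083 = 16.869
Arc 3: start y=0.000, vy=16.869 → t=3.443, apex=14.519, x_land=111.307, impact vy=-16.869
  bounce: vy ← 0.84·16.869 = 14.170
Arc 4: start y=0.000, vy=14.170 → t=2.892, apex=10.245, x_land=137.595, impact vy=-14.170
  bounce: vy ← 0.84·14.170 = 11.903
Arc 5: start y=0.000, vy=11.903 → t=2.429, apex=7.229, x_land=159.676, impact vy=-11.903
  bounce: vy ← 0.84·11.903 = 9.999
Arc 6: start y=0.000, vy=9.999 → t=2.041, apex=5.101, x_land=178.224, impact vy=-9.999
  bounce: vy ← 0.84·9.999 = 8.399
Arc 7: start y=0.000, vy=8.399 → t=1.714, apex=3.599, x_land=193.805, impact vy=-8.399
  bounce: vy ← 0.84·8.399 = 7.055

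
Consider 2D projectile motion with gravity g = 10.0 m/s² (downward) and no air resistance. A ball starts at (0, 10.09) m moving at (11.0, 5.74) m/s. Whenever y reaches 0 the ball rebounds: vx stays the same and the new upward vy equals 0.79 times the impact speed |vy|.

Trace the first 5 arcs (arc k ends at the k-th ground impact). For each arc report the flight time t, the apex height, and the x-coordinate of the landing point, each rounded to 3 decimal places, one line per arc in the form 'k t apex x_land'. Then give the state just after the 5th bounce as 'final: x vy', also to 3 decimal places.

Arc 1: start y=10.090, vy=5.740 → t=2.106, apex=11.737, x_land=23.168, impact vy=-15.321
  bounce: vy ← 0.79·15.321 = 12.104
Arc 2: start y=0.000, vy=12.104 → t=2.421, apex=7.325, x_land=49.796, impact vy=-12.104
  bounce: vy ← 0.79·12.104 = 9.562
Arc 3: start y=0.000, vy=9.562 → t=1.912, apex=4.572, x_land=70.833, impact vy=-9.562
  bounce: vy ← 0.79·9.562 = 7.554
Arc 4: start y=0.000, vy=7.554 → t=1.511, apex=2.853, x_land=87.452, impact vy=-7.554
  bounce: vy ← 0.79·7.554 = 5.968
Arc 5: start y=0.000, vy=5.968 → t=1.194, apex=1.781, x_land=100.581, impact vy=-5.968
  bounce: vy ← 0.79·5.968 = 4.715

1 2.106 11.737 23.168
2 2.421 7.325 49.796
3 1.912 4.572 70.833
4 1.511 2.853 87.452
5 1.194 1.781 100.581
final: 100.581 4.715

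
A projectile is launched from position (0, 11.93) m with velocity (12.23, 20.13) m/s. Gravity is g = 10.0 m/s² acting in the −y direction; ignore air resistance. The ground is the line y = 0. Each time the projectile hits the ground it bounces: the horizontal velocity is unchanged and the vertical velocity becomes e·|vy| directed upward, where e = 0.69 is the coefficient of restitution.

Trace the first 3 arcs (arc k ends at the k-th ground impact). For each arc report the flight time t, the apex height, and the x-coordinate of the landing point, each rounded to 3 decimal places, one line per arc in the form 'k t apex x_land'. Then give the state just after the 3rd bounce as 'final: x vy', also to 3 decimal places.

Arc 1: start y=11.930, vy=20.130 → t=4.550, apex=32.191, x_land=55.651, impact vy=-25.374
  bounce: vy ← 0.69·25.374 = 17.508
Arc 2: start y=0.000, vy=17.508 → t=3.502, apex=15.326, x_land=98.475, impact vy=-17.508
  bounce: vy ← 0.69·17.508 = 12.080
Arc 3: start y=0.000, vy=12.080 → t=2.416, apex=7.297, x_land=128.023, impact vy=-12.080
  bounce: vy ← 0.69·12.080 = 8.335

1 4.550 32.191 55.651
2 3.502 15.326 98.475
3 2.416 7.297 128.023
final: 128.023 8.335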